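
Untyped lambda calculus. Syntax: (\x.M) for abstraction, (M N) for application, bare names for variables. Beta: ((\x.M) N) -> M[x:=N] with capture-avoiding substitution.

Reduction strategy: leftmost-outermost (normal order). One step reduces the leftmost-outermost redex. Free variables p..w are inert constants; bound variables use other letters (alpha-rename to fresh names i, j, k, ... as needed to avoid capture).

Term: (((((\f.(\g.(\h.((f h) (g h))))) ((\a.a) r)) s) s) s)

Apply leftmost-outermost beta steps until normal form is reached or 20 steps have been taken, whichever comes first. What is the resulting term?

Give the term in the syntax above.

Step 0: (((((\f.(\g.(\h.((f h) (g h))))) ((\a.a) r)) s) s) s)
Step 1: ((((\g.(\h.((((\a.a) r) h) (g h)))) s) s) s)
Step 2: (((\h.((((\a.a) r) h) (s h))) s) s)
Step 3: (((((\a.a) r) s) (s s)) s)
Step 4: (((r s) (s s)) s)

Answer: (((r s) (s s)) s)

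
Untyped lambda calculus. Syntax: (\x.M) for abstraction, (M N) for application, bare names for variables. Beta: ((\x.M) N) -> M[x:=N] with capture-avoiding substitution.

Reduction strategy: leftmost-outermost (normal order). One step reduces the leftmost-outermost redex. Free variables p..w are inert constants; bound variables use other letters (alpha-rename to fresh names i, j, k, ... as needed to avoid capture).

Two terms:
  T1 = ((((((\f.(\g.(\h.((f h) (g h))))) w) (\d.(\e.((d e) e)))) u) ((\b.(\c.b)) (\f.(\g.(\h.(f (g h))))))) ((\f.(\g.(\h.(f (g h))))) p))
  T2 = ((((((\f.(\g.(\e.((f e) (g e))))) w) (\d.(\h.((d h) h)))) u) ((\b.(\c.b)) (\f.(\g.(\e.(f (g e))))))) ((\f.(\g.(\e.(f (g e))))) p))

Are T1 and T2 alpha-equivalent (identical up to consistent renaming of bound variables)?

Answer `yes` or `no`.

Answer: yes

Derivation:
Term 1: ((((((\f.(\g.(\h.((f h) (g h))))) w) (\d.(\e.((d e) e)))) u) ((\b.(\c.b)) (\f.(\g.(\h.(f (g h))))))) ((\f.(\g.(\h.(f (g h))))) p))
Term 2: ((((((\f.(\g.(\e.((f e) (g e))))) w) (\d.(\h.((d h) h)))) u) ((\b.(\c.b)) (\f.(\g.(\e.(f (g e))))))) ((\f.(\g.(\e.(f (g e))))) p))
Alpha-equivalence: compare structure up to binder renaming.
Result: True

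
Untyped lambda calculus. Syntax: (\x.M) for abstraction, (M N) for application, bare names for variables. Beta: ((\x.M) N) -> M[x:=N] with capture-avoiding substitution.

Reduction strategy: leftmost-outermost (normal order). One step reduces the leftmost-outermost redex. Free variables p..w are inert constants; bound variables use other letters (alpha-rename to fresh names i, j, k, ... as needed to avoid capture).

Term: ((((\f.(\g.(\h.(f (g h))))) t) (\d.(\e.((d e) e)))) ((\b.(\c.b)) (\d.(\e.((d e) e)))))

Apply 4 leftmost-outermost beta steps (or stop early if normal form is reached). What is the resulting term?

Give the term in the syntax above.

Step 0: ((((\f.(\g.(\h.(f (g h))))) t) (\d.(\e.((d e) e)))) ((\b.(\c.b)) (\d.(\e.((d e) e)))))
Step 1: (((\g.(\h.(t (g h)))) (\d.(\e.((d e) e)))) ((\b.(\c.b)) (\d.(\e.((d e) e)))))
Step 2: ((\h.(t ((\d.(\e.((d e) e))) h))) ((\b.(\c.b)) (\d.(\e.((d e) e)))))
Step 3: (t ((\d.(\e.((d e) e))) ((\b.(\c.b)) (\d.(\e.((d e) e))))))
Step 4: (t (\e.((((\b.(\c.b)) (\d.(\e.((d e) e)))) e) e)))

Answer: (t (\e.((((\b.(\c.b)) (\d.(\e.((d e) e)))) e) e)))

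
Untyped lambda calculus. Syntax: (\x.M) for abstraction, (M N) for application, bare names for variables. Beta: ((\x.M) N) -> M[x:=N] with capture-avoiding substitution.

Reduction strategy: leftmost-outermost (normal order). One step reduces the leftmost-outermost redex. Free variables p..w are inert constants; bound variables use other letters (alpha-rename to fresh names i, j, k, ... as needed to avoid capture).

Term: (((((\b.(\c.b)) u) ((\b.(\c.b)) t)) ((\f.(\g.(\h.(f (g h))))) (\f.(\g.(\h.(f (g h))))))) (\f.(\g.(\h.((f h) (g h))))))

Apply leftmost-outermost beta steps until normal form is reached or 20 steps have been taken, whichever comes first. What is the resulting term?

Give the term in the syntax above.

Answer: ((u (\g.(\h.(\i.(\j.((g h) (i j))))))) (\f.(\g.(\h.((f h) (g h))))))

Derivation:
Step 0: (((((\b.(\c.b)) u) ((\b.(\c.b)) t)) ((\f.(\g.(\h.(f (g h))))) (\f.(\g.(\h.(f (g h))))))) (\f.(\g.(\h.((f h) (g h))))))
Step 1: ((((\c.u) ((\b.(\c.b)) t)) ((\f.(\g.(\h.(f (g h))))) (\f.(\g.(\h.(f (g h))))))) (\f.(\g.(\h.((f h) (g h))))))
Step 2: ((u ((\f.(\g.(\h.(f (g h))))) (\f.(\g.(\h.(f (g h))))))) (\f.(\g.(\h.((f h) (g h))))))
Step 3: ((u (\g.(\h.((\f.(\g.(\h.(f (g h))))) (g h))))) (\f.(\g.(\h.((f h) (g h))))))
Step 4: ((u (\g.(\h.(\i.(\j.((g h) (i j))))))) (\f.(\g.(\h.((f h) (g h))))))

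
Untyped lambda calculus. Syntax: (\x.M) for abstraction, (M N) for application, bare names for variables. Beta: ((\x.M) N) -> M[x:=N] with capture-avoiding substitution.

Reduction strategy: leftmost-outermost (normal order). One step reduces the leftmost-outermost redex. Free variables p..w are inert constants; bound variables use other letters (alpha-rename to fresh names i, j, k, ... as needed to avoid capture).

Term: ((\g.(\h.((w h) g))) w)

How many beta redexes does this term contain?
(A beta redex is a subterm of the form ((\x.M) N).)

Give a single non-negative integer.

Answer: 1

Derivation:
Term: ((\g.(\h.((w h) g))) w)
  Redex: ((\g.(\h.((w h) g))) w)
Total redexes: 1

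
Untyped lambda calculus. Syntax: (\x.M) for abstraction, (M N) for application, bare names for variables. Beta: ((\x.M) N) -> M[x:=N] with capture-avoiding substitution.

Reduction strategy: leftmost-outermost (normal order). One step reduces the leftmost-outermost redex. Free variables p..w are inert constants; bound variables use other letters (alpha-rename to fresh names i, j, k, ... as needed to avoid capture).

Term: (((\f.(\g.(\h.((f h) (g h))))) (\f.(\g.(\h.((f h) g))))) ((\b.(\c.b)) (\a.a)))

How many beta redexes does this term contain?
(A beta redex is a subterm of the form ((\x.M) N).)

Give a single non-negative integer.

Answer: 2

Derivation:
Term: (((\f.(\g.(\h.((f h) (g h))))) (\f.(\g.(\h.((f h) g))))) ((\b.(\c.b)) (\a.a)))
  Redex: ((\f.(\g.(\h.((f h) (g h))))) (\f.(\g.(\h.((f h) g)))))
  Redex: ((\b.(\c.b)) (\a.a))
Total redexes: 2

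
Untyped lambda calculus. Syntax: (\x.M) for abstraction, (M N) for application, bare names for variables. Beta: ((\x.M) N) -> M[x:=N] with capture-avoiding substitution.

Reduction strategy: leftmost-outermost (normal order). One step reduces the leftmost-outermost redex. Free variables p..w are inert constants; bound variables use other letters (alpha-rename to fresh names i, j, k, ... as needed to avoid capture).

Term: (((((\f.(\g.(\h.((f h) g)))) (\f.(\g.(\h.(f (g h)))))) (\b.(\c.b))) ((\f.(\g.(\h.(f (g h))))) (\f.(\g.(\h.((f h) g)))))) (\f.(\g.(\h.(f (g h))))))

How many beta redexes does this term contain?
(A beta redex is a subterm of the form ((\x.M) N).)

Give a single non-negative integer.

Term: (((((\f.(\g.(\h.((f h) g)))) (\f.(\g.(\h.(f (g h)))))) (\b.(\c.b))) ((\f.(\g.(\h.(f (g h))))) (\f.(\g.(\h.((f h) g)))))) (\f.(\g.(\h.(f (g h))))))
  Redex: ((\f.(\g.(\h.((f h) g)))) (\f.(\g.(\h.(f (g h))))))
  Redex: ((\f.(\g.(\h.(f (g h))))) (\f.(\g.(\h.((f h) g)))))
Total redexes: 2

Answer: 2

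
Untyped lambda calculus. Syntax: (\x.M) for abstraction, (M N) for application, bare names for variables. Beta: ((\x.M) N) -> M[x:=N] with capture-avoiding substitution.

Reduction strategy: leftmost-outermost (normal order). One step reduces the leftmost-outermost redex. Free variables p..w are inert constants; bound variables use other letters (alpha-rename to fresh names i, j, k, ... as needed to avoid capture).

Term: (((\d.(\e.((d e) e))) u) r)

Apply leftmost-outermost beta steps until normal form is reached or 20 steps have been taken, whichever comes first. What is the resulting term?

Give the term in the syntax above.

Step 0: (((\d.(\e.((d e) e))) u) r)
Step 1: ((\e.((u e) e)) r)
Step 2: ((u r) r)

Answer: ((u r) r)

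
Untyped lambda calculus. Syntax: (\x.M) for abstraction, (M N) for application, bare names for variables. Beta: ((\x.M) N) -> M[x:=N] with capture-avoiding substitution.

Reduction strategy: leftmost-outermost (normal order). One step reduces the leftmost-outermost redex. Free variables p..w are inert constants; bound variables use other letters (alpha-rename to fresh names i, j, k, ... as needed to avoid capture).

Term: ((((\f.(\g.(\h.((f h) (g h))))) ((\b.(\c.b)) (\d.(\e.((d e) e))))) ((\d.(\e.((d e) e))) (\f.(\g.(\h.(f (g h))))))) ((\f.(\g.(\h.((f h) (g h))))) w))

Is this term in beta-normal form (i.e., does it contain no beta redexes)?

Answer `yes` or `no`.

Answer: no

Derivation:
Term: ((((\f.(\g.(\h.((f h) (g h))))) ((\b.(\c.b)) (\d.(\e.((d e) e))))) ((\d.(\e.((d e) e))) (\f.(\g.(\h.(f (g h))))))) ((\f.(\g.(\h.((f h) (g h))))) w))
Found 4 beta redex(es).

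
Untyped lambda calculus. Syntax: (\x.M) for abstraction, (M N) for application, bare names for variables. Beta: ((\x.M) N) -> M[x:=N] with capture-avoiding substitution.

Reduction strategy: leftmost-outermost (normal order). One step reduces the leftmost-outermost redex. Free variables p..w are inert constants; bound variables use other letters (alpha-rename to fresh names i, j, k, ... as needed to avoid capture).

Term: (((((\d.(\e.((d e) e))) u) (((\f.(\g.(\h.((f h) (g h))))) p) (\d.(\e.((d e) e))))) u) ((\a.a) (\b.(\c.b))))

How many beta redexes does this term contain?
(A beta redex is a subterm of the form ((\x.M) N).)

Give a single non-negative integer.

Answer: 3

Derivation:
Term: (((((\d.(\e.((d e) e))) u) (((\f.(\g.(\h.((f h) (g h))))) p) (\d.(\e.((d e) e))))) u) ((\a.a) (\b.(\c.b))))
  Redex: ((\d.(\e.((d e) e))) u)
  Redex: ((\f.(\g.(\h.((f h) (g h))))) p)
  Redex: ((\a.a) (\b.(\c.b)))
Total redexes: 3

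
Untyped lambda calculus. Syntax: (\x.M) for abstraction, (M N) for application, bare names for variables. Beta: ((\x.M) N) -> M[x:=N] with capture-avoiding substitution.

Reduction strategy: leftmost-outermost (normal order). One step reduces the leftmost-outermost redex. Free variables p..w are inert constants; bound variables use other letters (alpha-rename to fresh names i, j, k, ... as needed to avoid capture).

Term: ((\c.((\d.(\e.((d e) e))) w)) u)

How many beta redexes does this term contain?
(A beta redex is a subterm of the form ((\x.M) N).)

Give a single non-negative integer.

Term: ((\c.((\d.(\e.((d e) e))) w)) u)
  Redex: ((\c.((\d.(\e.((d e) e))) w)) u)
  Redex: ((\d.(\e.((d e) e))) w)
Total redexes: 2

Answer: 2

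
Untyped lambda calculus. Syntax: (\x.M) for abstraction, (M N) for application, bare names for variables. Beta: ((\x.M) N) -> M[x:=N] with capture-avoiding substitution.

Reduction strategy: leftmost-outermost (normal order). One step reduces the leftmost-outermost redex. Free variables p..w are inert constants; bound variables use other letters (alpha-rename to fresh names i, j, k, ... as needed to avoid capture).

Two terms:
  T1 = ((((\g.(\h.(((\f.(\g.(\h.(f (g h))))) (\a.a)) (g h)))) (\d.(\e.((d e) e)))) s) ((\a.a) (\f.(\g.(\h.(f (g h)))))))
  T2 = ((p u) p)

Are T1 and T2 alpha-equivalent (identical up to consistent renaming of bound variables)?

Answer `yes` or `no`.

Term 1: ((((\g.(\h.(((\f.(\g.(\h.(f (g h))))) (\a.a)) (g h)))) (\d.(\e.((d e) e)))) s) ((\a.a) (\f.(\g.(\h.(f (g h)))))))
Term 2: ((p u) p)
Alpha-equivalence: compare structure up to binder renaming.
Result: False

Answer: no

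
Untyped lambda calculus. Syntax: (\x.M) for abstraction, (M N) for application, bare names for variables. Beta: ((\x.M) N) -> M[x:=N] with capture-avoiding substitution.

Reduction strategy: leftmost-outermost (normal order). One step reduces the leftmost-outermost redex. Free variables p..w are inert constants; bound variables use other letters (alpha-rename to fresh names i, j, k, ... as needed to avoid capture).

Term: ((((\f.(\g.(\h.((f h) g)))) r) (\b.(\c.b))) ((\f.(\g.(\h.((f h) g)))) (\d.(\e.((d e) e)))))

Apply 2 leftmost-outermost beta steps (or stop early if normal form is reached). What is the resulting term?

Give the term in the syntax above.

Step 0: ((((\f.(\g.(\h.((f h) g)))) r) (\b.(\c.b))) ((\f.(\g.(\h.((f h) g)))) (\d.(\e.((d e) e)))))
Step 1: (((\g.(\h.((r h) g))) (\b.(\c.b))) ((\f.(\g.(\h.((f h) g)))) (\d.(\e.((d e) e)))))
Step 2: ((\h.((r h) (\b.(\c.b)))) ((\f.(\g.(\h.((f h) g)))) (\d.(\e.((d e) e)))))

Answer: ((\h.((r h) (\b.(\c.b)))) ((\f.(\g.(\h.((f h) g)))) (\d.(\e.((d e) e)))))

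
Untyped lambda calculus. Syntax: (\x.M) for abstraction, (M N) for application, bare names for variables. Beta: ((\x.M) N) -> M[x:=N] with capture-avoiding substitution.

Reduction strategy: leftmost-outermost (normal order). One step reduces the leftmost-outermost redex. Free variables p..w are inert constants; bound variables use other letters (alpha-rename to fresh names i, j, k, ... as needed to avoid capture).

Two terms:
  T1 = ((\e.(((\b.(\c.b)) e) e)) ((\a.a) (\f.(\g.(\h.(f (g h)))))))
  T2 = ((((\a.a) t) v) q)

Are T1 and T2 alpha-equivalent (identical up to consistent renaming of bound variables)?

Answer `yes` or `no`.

Term 1: ((\e.(((\b.(\c.b)) e) e)) ((\a.a) (\f.(\g.(\h.(f (g h)))))))
Term 2: ((((\a.a) t) v) q)
Alpha-equivalence: compare structure up to binder renaming.
Result: False

Answer: no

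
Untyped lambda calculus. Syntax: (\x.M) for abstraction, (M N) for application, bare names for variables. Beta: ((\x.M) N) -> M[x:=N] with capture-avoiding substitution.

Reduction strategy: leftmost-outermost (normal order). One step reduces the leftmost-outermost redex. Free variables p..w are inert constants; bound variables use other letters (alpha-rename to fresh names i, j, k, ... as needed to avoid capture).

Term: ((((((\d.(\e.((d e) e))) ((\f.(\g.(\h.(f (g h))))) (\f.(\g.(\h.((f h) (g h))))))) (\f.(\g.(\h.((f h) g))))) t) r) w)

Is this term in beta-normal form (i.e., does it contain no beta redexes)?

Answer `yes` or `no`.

Term: ((((((\d.(\e.((d e) e))) ((\f.(\g.(\h.(f (g h))))) (\f.(\g.(\h.((f h) (g h))))))) (\f.(\g.(\h.((f h) g))))) t) r) w)
Found 2 beta redex(es).

Answer: no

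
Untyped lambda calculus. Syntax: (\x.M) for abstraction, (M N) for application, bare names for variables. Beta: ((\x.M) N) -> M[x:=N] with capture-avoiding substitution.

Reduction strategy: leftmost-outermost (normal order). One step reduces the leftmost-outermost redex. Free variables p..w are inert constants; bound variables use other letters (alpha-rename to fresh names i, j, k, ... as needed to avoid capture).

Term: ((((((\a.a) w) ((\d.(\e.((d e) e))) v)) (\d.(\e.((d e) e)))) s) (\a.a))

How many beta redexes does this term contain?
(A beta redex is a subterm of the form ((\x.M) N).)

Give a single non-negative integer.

Term: ((((((\a.a) w) ((\d.(\e.((d e) e))) v)) (\d.(\e.((d e) e)))) s) (\a.a))
  Redex: ((\a.a) w)
  Redex: ((\d.(\e.((d e) e))) v)
Total redexes: 2

Answer: 2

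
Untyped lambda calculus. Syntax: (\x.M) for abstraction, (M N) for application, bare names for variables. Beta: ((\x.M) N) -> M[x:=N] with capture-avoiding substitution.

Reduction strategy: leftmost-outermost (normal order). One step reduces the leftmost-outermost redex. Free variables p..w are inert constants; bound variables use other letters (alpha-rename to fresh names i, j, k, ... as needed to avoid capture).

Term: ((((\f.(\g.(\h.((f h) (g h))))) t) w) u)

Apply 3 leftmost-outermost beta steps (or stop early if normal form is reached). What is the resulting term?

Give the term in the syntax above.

Step 0: ((((\f.(\g.(\h.((f h) (g h))))) t) w) u)
Step 1: (((\g.(\h.((t h) (g h)))) w) u)
Step 2: ((\h.((t h) (w h))) u)
Step 3: ((t u) (w u))

Answer: ((t u) (w u))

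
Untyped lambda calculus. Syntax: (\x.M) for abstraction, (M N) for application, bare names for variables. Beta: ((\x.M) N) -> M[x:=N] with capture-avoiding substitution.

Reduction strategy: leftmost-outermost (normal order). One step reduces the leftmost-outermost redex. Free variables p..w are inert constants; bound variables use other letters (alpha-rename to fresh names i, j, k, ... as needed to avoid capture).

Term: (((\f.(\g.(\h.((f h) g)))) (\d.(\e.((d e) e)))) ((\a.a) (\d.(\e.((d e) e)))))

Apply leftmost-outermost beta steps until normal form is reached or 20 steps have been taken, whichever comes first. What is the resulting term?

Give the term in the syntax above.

Answer: (\h.((h (\d.(\e.((d e) e)))) (\d.(\e.((d e) e)))))

Derivation:
Step 0: (((\f.(\g.(\h.((f h) g)))) (\d.(\e.((d e) e)))) ((\a.a) (\d.(\e.((d e) e)))))
Step 1: ((\g.(\h.(((\d.(\e.((d e) e))) h) g))) ((\a.a) (\d.(\e.((d e) e)))))
Step 2: (\h.(((\d.(\e.((d e) e))) h) ((\a.a) (\d.(\e.((d e) e))))))
Step 3: (\h.((\e.((h e) e)) ((\a.a) (\d.(\e.((d e) e))))))
Step 4: (\h.((h ((\a.a) (\d.(\e.((d e) e))))) ((\a.a) (\d.(\e.((d e) e))))))
Step 5: (\h.((h (\d.(\e.((d e) e)))) ((\a.a) (\d.(\e.((d e) e))))))
Step 6: (\h.((h (\d.(\e.((d e) e)))) (\d.(\e.((d e) e)))))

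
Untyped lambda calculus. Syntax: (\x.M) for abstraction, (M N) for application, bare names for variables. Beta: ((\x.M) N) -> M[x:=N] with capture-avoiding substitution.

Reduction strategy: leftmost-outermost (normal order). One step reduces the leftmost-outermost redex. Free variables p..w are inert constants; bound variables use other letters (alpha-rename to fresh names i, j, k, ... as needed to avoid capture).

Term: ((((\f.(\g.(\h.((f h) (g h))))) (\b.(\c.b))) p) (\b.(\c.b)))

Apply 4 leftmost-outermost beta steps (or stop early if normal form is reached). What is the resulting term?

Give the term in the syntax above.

Answer: ((\c.(\b.(\c.b))) (p (\b.(\c.b))))

Derivation:
Step 0: ((((\f.(\g.(\h.((f h) (g h))))) (\b.(\c.b))) p) (\b.(\c.b)))
Step 1: (((\g.(\h.(((\b.(\c.b)) h) (g h)))) p) (\b.(\c.b)))
Step 2: ((\h.(((\b.(\c.b)) h) (p h))) (\b.(\c.b)))
Step 3: (((\b.(\c.b)) (\b.(\c.b))) (p (\b.(\c.b))))
Step 4: ((\c.(\b.(\c.b))) (p (\b.(\c.b))))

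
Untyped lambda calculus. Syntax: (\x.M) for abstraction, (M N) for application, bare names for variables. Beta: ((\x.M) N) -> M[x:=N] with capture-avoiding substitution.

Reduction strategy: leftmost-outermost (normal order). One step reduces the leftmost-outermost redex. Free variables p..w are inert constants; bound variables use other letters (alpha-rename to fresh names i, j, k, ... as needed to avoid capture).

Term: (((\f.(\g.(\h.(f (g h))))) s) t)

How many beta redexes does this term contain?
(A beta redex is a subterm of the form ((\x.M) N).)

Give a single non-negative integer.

Term: (((\f.(\g.(\h.(f (g h))))) s) t)
  Redex: ((\f.(\g.(\h.(f (g h))))) s)
Total redexes: 1

Answer: 1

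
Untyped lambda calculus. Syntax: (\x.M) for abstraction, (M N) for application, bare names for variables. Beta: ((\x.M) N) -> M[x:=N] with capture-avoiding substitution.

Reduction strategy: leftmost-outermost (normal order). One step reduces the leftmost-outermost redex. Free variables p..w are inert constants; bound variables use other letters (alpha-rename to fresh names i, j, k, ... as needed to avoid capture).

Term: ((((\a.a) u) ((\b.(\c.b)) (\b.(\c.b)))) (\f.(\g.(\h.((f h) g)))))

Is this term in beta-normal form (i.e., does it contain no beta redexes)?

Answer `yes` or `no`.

Term: ((((\a.a) u) ((\b.(\c.b)) (\b.(\c.b)))) (\f.(\g.(\h.((f h) g)))))
Found 2 beta redex(es).

Answer: no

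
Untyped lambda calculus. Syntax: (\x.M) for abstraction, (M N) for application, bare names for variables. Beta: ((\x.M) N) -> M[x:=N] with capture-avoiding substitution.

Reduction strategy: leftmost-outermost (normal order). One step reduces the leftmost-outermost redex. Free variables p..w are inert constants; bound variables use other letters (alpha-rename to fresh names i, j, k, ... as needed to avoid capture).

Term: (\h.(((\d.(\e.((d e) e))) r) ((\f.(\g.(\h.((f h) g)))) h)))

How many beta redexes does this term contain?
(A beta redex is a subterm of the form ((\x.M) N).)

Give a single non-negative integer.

Term: (\h.(((\d.(\e.((d e) e))) r) ((\f.(\g.(\h.((f h) g)))) h)))
  Redex: ((\d.(\e.((d e) e))) r)
  Redex: ((\f.(\g.(\h.((f h) g)))) h)
Total redexes: 2

Answer: 2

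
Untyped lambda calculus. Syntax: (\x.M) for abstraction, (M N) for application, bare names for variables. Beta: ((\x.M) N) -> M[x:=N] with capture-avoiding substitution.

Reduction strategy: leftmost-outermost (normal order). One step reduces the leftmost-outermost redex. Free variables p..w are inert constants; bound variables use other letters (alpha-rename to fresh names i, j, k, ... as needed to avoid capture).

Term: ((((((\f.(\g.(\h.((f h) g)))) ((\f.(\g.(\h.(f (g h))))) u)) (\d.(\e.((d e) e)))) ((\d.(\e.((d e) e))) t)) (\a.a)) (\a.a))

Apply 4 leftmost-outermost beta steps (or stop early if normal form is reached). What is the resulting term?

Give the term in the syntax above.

Answer: (((((\g.(\h.(u (g h)))) ((\d.(\e.((d e) e))) t)) (\d.(\e.((d e) e)))) (\a.a)) (\a.a))

Derivation:
Step 0: ((((((\f.(\g.(\h.((f h) g)))) ((\f.(\g.(\h.(f (g h))))) u)) (\d.(\e.((d e) e)))) ((\d.(\e.((d e) e))) t)) (\a.a)) (\a.a))
Step 1: (((((\g.(\h.((((\f.(\g.(\h.(f (g h))))) u) h) g))) (\d.(\e.((d e) e)))) ((\d.(\e.((d e) e))) t)) (\a.a)) (\a.a))
Step 2: ((((\h.((((\f.(\g.(\h.(f (g h))))) u) h) (\d.(\e.((d e) e))))) ((\d.(\e.((d e) e))) t)) (\a.a)) (\a.a))
Step 3: ((((((\f.(\g.(\h.(f (g h))))) u) ((\d.(\e.((d e) e))) t)) (\d.(\e.((d e) e)))) (\a.a)) (\a.a))
Step 4: (((((\g.(\h.(u (g h)))) ((\d.(\e.((d e) e))) t)) (\d.(\e.((d e) e)))) (\a.a)) (\a.a))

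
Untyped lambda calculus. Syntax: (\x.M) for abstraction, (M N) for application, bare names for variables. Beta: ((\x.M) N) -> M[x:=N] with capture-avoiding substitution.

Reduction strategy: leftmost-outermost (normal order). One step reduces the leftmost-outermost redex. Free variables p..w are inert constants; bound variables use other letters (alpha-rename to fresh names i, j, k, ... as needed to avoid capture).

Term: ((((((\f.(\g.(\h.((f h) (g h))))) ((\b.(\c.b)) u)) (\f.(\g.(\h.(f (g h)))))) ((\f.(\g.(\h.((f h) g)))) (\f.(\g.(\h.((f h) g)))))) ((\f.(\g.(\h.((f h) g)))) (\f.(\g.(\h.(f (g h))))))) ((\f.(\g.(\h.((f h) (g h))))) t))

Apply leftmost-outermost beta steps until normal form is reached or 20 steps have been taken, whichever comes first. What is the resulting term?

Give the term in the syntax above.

Step 0: ((((((\f.(\g.(\h.((f h) (g h))))) ((\b.(\c.b)) u)) (\f.(\g.(\h.(f (g h)))))) ((\f.(\g.(\h.((f h) g)))) (\f.(\g.(\h.((f h) g)))))) ((\f.(\g.(\h.((f h) g)))) (\f.(\g.(\h.(f (g h))))))) ((\f.(\g.(\h.((f h) (g h))))) t))
Step 1: (((((\g.(\h.((((\b.(\c.b)) u) h) (g h)))) (\f.(\g.(\h.(f (g h)))))) ((\f.(\g.(\h.((f h) g)))) (\f.(\g.(\h.((f h) g)))))) ((\f.(\g.(\h.((f h) g)))) (\f.(\g.(\h.(f (g h))))))) ((\f.(\g.(\h.((f h) (g h))))) t))
Step 2: ((((\h.((((\b.(\c.b)) u) h) ((\f.(\g.(\h.(f (g h))))) h))) ((\f.(\g.(\h.((f h) g)))) (\f.(\g.(\h.((f h) g)))))) ((\f.(\g.(\h.((f h) g)))) (\f.(\g.(\h.(f (g h))))))) ((\f.(\g.(\h.((f h) (g h))))) t))
Step 3: ((((((\b.(\c.b)) u) ((\f.(\g.(\h.((f h) g)))) (\f.(\g.(\h.((f h) g)))))) ((\f.(\g.(\h.(f (g h))))) ((\f.(\g.(\h.((f h) g)))) (\f.(\g.(\h.((f h) g))))))) ((\f.(\g.(\h.((f h) g)))) (\f.(\g.(\h.(f (g h))))))) ((\f.(\g.(\h.((f h) (g h))))) t))
Step 4: (((((\c.u) ((\f.(\g.(\h.((f h) g)))) (\f.(\g.(\h.((f h) g)))))) ((\f.(\g.(\h.(f (g h))))) ((\f.(\g.(\h.((f h) g)))) (\f.(\g.(\h.((f h) g))))))) ((\f.(\g.(\h.((f h) g)))) (\f.(\g.(\h.(f (g h))))))) ((\f.(\g.(\h.((f h) (g h))))) t))
Step 5: (((u ((\f.(\g.(\h.(f (g h))))) ((\f.(\g.(\h.((f h) g)))) (\f.(\g.(\h.((f h) g))))))) ((\f.(\g.(\h.((f h) g)))) (\f.(\g.(\h.(f (g h))))))) ((\f.(\g.(\h.((f h) (g h))))) t))
Step 6: (((u (\g.(\h.(((\f.(\g.(\h.((f h) g)))) (\f.(\g.(\h.((f h) g))))) (g h))))) ((\f.(\g.(\h.((f h) g)))) (\f.(\g.(\h.(f (g h))))))) ((\f.(\g.(\h.((f h) (g h))))) t))
Step 7: (((u (\g.(\h.((\g.(\h.(((\f.(\g.(\h.((f h) g)))) h) g))) (g h))))) ((\f.(\g.(\h.((f h) g)))) (\f.(\g.(\h.(f (g h))))))) ((\f.(\g.(\h.((f h) (g h))))) t))
Step 8: (((u (\g.(\h.(\i.(((\f.(\g.(\h.((f h) g)))) i) (g h)))))) ((\f.(\g.(\h.((f h) g)))) (\f.(\g.(\h.(f (g h))))))) ((\f.(\g.(\h.((f h) (g h))))) t))
Step 9: (((u (\g.(\h.(\i.((\g.(\h.((i h) g))) (g h)))))) ((\f.(\g.(\h.((f h) g)))) (\f.(\g.(\h.(f (g h))))))) ((\f.(\g.(\h.((f h) (g h))))) t))
Step 10: (((u (\g.(\h.(\i.(\j.((i j) (g h))))))) ((\f.(\g.(\h.((f h) g)))) (\f.(\g.(\h.(f (g h))))))) ((\f.(\g.(\h.((f h) (g h))))) t))
Step 11: (((u (\g.(\h.(\i.(\j.((i j) (g h))))))) (\g.(\h.(((\f.(\g.(\h.(f (g h))))) h) g)))) ((\f.(\g.(\h.((f h) (g h))))) t))
Step 12: (((u (\g.(\h.(\i.(\j.((i j) (g h))))))) (\g.(\h.((\g.(\i.(h (g i)))) g)))) ((\f.(\g.(\h.((f h) (g h))))) t))
Step 13: (((u (\g.(\h.(\i.(\j.((i j) (g h))))))) (\g.(\h.(\i.(h (g i)))))) ((\f.(\g.(\h.((f h) (g h))))) t))
Step 14: (((u (\g.(\h.(\i.(\j.((i j) (g h))))))) (\g.(\h.(\i.(h (g i)))))) (\g.(\h.((t h) (g h)))))

Answer: (((u (\g.(\h.(\i.(\j.((i j) (g h))))))) (\g.(\h.(\i.(h (g i)))))) (\g.(\h.((t h) (g h)))))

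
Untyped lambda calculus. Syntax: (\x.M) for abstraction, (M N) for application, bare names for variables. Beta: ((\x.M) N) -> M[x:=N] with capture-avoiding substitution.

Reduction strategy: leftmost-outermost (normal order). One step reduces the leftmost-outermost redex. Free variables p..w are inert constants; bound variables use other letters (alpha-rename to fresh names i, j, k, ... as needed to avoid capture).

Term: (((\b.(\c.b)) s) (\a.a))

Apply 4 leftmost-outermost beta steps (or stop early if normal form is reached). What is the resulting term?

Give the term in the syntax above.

Step 0: (((\b.(\c.b)) s) (\a.a))
Step 1: ((\c.s) (\a.a))
Step 2: s
Step 3: (normal form reached)

Answer: s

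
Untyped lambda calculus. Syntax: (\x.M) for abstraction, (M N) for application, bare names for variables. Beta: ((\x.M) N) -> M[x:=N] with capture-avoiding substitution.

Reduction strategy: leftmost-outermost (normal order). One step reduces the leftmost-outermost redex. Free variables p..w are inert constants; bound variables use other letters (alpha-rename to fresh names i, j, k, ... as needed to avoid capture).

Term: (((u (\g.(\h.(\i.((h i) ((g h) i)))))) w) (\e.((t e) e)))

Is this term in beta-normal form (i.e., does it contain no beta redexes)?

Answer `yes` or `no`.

Term: (((u (\g.(\h.(\i.((h i) ((g h) i)))))) w) (\e.((t e) e)))
No beta redexes found.

Answer: yes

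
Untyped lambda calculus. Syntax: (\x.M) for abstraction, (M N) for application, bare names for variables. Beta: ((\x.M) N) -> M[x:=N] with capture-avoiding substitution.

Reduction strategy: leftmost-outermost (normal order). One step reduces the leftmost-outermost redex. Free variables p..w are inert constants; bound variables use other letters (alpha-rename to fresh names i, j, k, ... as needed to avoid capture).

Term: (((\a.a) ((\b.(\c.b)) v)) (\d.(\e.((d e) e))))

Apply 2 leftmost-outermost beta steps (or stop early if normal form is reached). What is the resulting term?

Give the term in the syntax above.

Step 0: (((\a.a) ((\b.(\c.b)) v)) (\d.(\e.((d e) e))))
Step 1: (((\b.(\c.b)) v) (\d.(\e.((d e) e))))
Step 2: ((\c.v) (\d.(\e.((d e) e))))

Answer: ((\c.v) (\d.(\e.((d e) e))))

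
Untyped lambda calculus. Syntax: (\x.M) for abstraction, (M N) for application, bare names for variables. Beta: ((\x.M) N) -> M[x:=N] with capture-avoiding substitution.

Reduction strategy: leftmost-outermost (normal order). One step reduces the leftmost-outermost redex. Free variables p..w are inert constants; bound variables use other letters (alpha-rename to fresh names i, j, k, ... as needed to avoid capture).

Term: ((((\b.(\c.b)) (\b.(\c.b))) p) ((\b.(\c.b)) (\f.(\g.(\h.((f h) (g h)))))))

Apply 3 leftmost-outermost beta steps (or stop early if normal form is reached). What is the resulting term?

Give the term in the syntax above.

Answer: (\c.((\b.(\c.b)) (\f.(\g.(\h.((f h) (g h)))))))

Derivation:
Step 0: ((((\b.(\c.b)) (\b.(\c.b))) p) ((\b.(\c.b)) (\f.(\g.(\h.((f h) (g h)))))))
Step 1: (((\c.(\b.(\c.b))) p) ((\b.(\c.b)) (\f.(\g.(\h.((f h) (g h)))))))
Step 2: ((\b.(\c.b)) ((\b.(\c.b)) (\f.(\g.(\h.((f h) (g h)))))))
Step 3: (\c.((\b.(\c.b)) (\f.(\g.(\h.((f h) (g h)))))))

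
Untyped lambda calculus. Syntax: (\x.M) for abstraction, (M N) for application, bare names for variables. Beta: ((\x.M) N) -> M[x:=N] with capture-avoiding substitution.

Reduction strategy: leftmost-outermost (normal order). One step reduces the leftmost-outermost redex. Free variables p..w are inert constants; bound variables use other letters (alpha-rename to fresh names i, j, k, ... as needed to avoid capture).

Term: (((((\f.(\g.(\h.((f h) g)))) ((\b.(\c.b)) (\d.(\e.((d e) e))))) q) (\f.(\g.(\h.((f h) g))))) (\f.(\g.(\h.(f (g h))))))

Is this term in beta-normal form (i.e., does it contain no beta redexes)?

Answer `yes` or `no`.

Term: (((((\f.(\g.(\h.((f h) g)))) ((\b.(\c.b)) (\d.(\e.((d e) e))))) q) (\f.(\g.(\h.((f h) g))))) (\f.(\g.(\h.(f (g h))))))
Found 2 beta redex(es).

Answer: no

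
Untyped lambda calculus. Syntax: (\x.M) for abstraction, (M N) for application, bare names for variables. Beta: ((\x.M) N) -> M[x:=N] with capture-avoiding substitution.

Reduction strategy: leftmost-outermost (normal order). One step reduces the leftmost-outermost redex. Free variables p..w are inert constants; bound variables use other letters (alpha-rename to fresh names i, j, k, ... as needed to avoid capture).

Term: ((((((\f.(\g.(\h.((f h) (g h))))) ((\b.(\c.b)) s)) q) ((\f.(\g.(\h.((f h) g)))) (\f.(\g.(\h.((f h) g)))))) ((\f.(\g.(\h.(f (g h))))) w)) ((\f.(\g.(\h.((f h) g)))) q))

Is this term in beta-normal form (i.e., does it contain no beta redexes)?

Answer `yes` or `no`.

Term: ((((((\f.(\g.(\h.((f h) (g h))))) ((\b.(\c.b)) s)) q) ((\f.(\g.(\h.((f h) g)))) (\f.(\g.(\h.((f h) g)))))) ((\f.(\g.(\h.(f (g h))))) w)) ((\f.(\g.(\h.((f h) g)))) q))
Found 5 beta redex(es).

Answer: no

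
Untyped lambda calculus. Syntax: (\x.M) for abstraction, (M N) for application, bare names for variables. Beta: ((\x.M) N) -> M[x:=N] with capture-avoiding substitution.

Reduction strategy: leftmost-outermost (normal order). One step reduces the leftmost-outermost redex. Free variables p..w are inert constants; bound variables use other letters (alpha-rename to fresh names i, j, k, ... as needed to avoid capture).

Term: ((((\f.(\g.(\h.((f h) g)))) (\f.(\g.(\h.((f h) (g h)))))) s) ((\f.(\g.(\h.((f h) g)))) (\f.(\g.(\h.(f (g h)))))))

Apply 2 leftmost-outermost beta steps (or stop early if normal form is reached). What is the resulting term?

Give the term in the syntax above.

Step 0: ((((\f.(\g.(\h.((f h) g)))) (\f.(\g.(\h.((f h) (g h)))))) s) ((\f.(\g.(\h.((f h) g)))) (\f.(\g.(\h.(f (g h)))))))
Step 1: (((\g.(\h.(((\f.(\g.(\h.((f h) (g h))))) h) g))) s) ((\f.(\g.(\h.((f h) g)))) (\f.(\g.(\h.(f (g h)))))))
Step 2: ((\h.(((\f.(\g.(\h.((f h) (g h))))) h) s)) ((\f.(\g.(\h.((f h) g)))) (\f.(\g.(\h.(f (g h)))))))

Answer: ((\h.(((\f.(\g.(\h.((f h) (g h))))) h) s)) ((\f.(\g.(\h.((f h) g)))) (\f.(\g.(\h.(f (g h)))))))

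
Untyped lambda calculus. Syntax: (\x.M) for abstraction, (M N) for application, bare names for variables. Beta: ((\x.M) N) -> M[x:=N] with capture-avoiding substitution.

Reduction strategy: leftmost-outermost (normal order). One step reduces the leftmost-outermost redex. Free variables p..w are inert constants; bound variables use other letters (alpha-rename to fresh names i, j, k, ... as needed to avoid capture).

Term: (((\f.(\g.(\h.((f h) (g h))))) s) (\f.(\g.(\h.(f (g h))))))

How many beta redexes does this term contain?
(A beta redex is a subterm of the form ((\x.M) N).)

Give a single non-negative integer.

Answer: 1

Derivation:
Term: (((\f.(\g.(\h.((f h) (g h))))) s) (\f.(\g.(\h.(f (g h))))))
  Redex: ((\f.(\g.(\h.((f h) (g h))))) s)
Total redexes: 1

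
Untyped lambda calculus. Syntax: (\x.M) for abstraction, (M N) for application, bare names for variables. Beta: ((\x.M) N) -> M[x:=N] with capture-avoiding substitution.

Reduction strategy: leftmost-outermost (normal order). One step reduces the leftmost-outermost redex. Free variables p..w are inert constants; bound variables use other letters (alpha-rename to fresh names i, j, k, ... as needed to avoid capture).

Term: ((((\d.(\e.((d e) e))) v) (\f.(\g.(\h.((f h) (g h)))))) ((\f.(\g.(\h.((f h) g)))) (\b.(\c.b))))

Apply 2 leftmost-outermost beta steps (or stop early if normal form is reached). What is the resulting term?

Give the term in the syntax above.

Step 0: ((((\d.(\e.((d e) e))) v) (\f.(\g.(\h.((f h) (g h)))))) ((\f.(\g.(\h.((f h) g)))) (\b.(\c.b))))
Step 1: (((\e.((v e) e)) (\f.(\g.(\h.((f h) (g h)))))) ((\f.(\g.(\h.((f h) g)))) (\b.(\c.b))))
Step 2: (((v (\f.(\g.(\h.((f h) (g h)))))) (\f.(\g.(\h.((f h) (g h)))))) ((\f.(\g.(\h.((f h) g)))) (\b.(\c.b))))

Answer: (((v (\f.(\g.(\h.((f h) (g h)))))) (\f.(\g.(\h.((f h) (g h)))))) ((\f.(\g.(\h.((f h) g)))) (\b.(\c.b))))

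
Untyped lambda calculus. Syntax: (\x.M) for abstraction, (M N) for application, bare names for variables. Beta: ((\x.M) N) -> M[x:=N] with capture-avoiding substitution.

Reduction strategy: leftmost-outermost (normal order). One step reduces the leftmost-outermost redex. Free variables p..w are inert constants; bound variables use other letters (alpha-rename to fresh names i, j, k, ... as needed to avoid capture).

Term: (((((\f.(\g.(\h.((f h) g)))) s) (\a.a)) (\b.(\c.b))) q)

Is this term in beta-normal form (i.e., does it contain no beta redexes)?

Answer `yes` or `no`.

Answer: no

Derivation:
Term: (((((\f.(\g.(\h.((f h) g)))) s) (\a.a)) (\b.(\c.b))) q)
Found 1 beta redex(es).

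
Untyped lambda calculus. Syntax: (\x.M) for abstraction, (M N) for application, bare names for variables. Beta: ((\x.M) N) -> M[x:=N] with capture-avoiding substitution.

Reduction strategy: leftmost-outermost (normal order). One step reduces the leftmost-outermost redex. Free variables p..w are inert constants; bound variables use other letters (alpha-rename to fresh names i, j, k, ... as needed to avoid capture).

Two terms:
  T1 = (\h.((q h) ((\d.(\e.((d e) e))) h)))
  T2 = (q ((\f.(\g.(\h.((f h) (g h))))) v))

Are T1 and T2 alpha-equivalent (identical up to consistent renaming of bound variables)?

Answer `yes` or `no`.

Answer: no

Derivation:
Term 1: (\h.((q h) ((\d.(\e.((d e) e))) h)))
Term 2: (q ((\f.(\g.(\h.((f h) (g h))))) v))
Alpha-equivalence: compare structure up to binder renaming.
Result: False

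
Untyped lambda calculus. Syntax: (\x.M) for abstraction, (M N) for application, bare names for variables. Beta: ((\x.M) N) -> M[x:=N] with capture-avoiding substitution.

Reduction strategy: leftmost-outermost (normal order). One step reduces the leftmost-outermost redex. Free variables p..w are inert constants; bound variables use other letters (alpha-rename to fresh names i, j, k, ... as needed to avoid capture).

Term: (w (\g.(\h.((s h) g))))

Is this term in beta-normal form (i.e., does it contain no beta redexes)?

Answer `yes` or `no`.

Answer: yes

Derivation:
Term: (w (\g.(\h.((s h) g))))
No beta redexes found.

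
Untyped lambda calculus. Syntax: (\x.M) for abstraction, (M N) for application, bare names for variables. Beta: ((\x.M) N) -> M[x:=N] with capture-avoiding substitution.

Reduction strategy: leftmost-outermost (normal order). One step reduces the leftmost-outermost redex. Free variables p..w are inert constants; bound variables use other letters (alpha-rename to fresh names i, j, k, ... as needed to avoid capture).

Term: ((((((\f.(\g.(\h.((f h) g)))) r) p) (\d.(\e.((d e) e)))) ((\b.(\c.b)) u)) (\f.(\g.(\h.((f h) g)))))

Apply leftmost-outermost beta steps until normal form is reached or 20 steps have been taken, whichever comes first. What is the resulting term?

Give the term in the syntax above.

Answer: ((((r (\d.(\e.((d e) e)))) p) (\c.u)) (\f.(\g.(\h.((f h) g)))))

Derivation:
Step 0: ((((((\f.(\g.(\h.((f h) g)))) r) p) (\d.(\e.((d e) e)))) ((\b.(\c.b)) u)) (\f.(\g.(\h.((f h) g)))))
Step 1: (((((\g.(\h.((r h) g))) p) (\d.(\e.((d e) e)))) ((\b.(\c.b)) u)) (\f.(\g.(\h.((f h) g)))))
Step 2: ((((\h.((r h) p)) (\d.(\e.((d e) e)))) ((\b.(\c.b)) u)) (\f.(\g.(\h.((f h) g)))))
Step 3: ((((r (\d.(\e.((d e) e)))) p) ((\b.(\c.b)) u)) (\f.(\g.(\h.((f h) g)))))
Step 4: ((((r (\d.(\e.((d e) e)))) p) (\c.u)) (\f.(\g.(\h.((f h) g)))))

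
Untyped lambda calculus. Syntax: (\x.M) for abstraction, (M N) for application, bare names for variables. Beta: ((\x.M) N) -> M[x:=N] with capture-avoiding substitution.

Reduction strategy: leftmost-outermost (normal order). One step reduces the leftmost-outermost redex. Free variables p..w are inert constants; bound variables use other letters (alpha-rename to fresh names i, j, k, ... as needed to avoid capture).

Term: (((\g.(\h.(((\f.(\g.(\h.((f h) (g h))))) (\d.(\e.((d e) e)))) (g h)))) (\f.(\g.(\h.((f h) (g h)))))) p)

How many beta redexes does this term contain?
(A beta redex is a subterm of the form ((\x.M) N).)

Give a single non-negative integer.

Answer: 2

Derivation:
Term: (((\g.(\h.(((\f.(\g.(\h.((f h) (g h))))) (\d.(\e.((d e) e)))) (g h)))) (\f.(\g.(\h.((f h) (g h)))))) p)
  Redex: ((\g.(\h.(((\f.(\g.(\h.((f h) (g h))))) (\d.(\e.((d e) e)))) (g h)))) (\f.(\g.(\h.((f h) (g h))))))
  Redex: ((\f.(\g.(\h.((f h) (g h))))) (\d.(\e.((d e) e))))
Total redexes: 2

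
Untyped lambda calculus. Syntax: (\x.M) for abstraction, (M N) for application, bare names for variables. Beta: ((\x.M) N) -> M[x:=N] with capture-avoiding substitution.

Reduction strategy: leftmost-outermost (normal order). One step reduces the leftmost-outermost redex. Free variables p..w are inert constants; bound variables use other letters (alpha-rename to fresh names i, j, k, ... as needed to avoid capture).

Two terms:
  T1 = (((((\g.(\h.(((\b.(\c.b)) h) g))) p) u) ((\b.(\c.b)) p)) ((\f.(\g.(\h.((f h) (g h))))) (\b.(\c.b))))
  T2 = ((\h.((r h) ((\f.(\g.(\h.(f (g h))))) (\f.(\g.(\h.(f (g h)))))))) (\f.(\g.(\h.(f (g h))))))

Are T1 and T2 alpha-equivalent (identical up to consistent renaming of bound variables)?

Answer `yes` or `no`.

Term 1: (((((\g.(\h.(((\b.(\c.b)) h) g))) p) u) ((\b.(\c.b)) p)) ((\f.(\g.(\h.((f h) (g h))))) (\b.(\c.b))))
Term 2: ((\h.((r h) ((\f.(\g.(\h.(f (g h))))) (\f.(\g.(\h.(f (g h)))))))) (\f.(\g.(\h.(f (g h))))))
Alpha-equivalence: compare structure up to binder renaming.
Result: False

Answer: no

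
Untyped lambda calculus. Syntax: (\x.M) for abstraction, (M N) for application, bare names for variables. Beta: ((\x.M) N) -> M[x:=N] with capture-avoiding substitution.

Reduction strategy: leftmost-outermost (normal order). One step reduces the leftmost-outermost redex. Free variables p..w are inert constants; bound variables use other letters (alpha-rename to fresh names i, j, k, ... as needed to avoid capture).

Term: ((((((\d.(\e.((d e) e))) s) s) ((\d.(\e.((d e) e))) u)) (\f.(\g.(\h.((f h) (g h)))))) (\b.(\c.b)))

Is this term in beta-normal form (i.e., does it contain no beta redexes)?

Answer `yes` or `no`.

Answer: no

Derivation:
Term: ((((((\d.(\e.((d e) e))) s) s) ((\d.(\e.((d e) e))) u)) (\f.(\g.(\h.((f h) (g h)))))) (\b.(\c.b)))
Found 2 beta redex(es).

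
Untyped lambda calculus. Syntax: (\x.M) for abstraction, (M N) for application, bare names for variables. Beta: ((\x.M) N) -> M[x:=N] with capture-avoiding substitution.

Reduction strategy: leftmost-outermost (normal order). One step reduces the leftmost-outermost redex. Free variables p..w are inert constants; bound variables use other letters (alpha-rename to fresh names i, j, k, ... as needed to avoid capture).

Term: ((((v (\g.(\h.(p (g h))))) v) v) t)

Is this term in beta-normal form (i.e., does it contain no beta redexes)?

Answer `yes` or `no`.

Answer: yes

Derivation:
Term: ((((v (\g.(\h.(p (g h))))) v) v) t)
No beta redexes found.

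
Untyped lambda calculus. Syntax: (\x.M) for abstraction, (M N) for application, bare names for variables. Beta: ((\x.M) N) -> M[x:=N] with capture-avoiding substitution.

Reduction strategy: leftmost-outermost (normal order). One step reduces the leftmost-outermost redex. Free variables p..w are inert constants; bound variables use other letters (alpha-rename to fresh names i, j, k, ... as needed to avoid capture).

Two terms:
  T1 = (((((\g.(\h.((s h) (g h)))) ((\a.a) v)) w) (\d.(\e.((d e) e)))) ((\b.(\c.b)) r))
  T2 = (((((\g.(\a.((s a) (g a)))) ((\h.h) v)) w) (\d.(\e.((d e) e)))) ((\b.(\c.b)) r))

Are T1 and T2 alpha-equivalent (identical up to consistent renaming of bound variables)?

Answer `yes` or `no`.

Answer: yes

Derivation:
Term 1: (((((\g.(\h.((s h) (g h)))) ((\a.a) v)) w) (\d.(\e.((d e) e)))) ((\b.(\c.b)) r))
Term 2: (((((\g.(\a.((s a) (g a)))) ((\h.h) v)) w) (\d.(\e.((d e) e)))) ((\b.(\c.b)) r))
Alpha-equivalence: compare structure up to binder renaming.
Result: True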